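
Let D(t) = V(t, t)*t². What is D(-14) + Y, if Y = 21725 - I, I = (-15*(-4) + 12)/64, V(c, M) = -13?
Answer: 153407/8 ≈ 19176.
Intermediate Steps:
D(t) = -13*t²
I = 9/8 (I = (60 + 12)*(1/64) = 72*(1/64) = 9/8 ≈ 1.1250)
Y = 173791/8 (Y = 21725 - 1*9/8 = 21725 - 9/8 = 173791/8 ≈ 21724.)
D(-14) + Y = -13*(-14)² + 173791/8 = -13*196 + 173791/8 = -2548 + 173791/8 = 153407/8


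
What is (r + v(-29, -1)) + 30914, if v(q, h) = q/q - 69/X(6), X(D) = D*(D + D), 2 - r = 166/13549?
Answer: 10053150781/325176 ≈ 30916.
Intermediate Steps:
r = 26932/13549 (r = 2 - 166/13549 = 26932/13549 ≈ 1.9877)
X(D) = 2*D**2 (X(D) = D*(2*D) = 2*D**2)
v(q, h) = 1/24 (v(q, h) = q/q - 69/(2*6**2) = 1 - 69/(2*36) = 1 - 69/72 = 1 - 69*1/72 = 1 - 23/24 = 1/24)
(r + v(-29, -1)) + 30914 = (26932/13549 + 1/24) + 30914 = 659917/325176 + 30914 = 10053150781/325176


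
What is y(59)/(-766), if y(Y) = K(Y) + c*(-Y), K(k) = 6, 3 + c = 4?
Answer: 53/766 ≈ 0.069191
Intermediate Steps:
c = 1 (c = -3 + 4 = 1)
y(Y) = 6 - Y (y(Y) = 6 + 1*(-Y) = 6 - Y)
y(59)/(-766) = (6 - 1*59)/(-766) = (6 - 59)*(-1/766) = -53*(-1/766) = 53/766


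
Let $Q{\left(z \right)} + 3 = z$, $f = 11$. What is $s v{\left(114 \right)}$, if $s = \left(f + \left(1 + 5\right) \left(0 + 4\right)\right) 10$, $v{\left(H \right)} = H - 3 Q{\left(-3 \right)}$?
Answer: $46200$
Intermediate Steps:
$Q{\left(z \right)} = -3 + z$
$v{\left(H \right)} = 18 + H$ ($v{\left(H \right)} = H - 3 \left(-3 - 3\right) = H - -18 = H + 18 = 18 + H$)
$s = 350$ ($s = \left(11 + \left(1 + 5\right) \left(0 + 4\right)\right) 10 = \left(11 + 6 \cdot 4\right) 10 = \left(11 + 24\right) 10 = 35 \cdot 10 = 350$)
$s v{\left(114 \right)} = 350 \left(18 + 114\right) = 350 \cdot 132 = 46200$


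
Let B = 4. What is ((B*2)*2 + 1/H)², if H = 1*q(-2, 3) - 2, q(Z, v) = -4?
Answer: 9025/36 ≈ 250.69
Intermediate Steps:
H = -6 (H = 1*(-4) - 2 = -4 - 2 = -6)
((B*2)*2 + 1/H)² = ((4*2)*2 + 1/(-6))² = (8*2 - ⅙)² = (16 - ⅙)² = (95/6)² = 9025/36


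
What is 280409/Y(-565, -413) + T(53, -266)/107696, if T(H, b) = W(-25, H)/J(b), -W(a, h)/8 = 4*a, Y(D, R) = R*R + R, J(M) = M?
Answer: 35860618901/21761080684 ≈ 1.6479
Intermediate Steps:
Y(D, R) = R + R**2 (Y(D, R) = R**2 + R = R + R**2)
W(a, h) = -32*a
T(H, b) = 800/b (T(H, b) = (-32*(-25))/b = 800/b)
280409/Y(-565, -413) + T(53, -266)/107696 = 280409/((-413*(1 - 413))) + (800/(-266))/107696 = 280409/((-413*(-412))) + (800*(-1/266))*(1/107696) = 280409/170156 - 400/133*1/107696 = 280409*(1/170156) - 25/895223 = 280409/170156 - 25/895223 = 35860618901/21761080684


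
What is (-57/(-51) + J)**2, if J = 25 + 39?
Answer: 1225449/289 ≈ 4240.3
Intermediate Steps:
J = 64
(-57/(-51) + J)**2 = (-57/(-51) + 64)**2 = (-57*(-1/51) + 64)**2 = (19/17 + 64)**2 = (1107/17)**2 = 1225449/289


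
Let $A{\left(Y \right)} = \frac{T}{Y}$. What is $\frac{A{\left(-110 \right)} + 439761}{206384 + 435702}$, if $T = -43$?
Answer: $\frac{2545987}{3717340} \approx 0.68489$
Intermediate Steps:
$A{\left(Y \right)} = - \frac{43}{Y}$
$\frac{A{\left(-110 \right)} + 439761}{206384 + 435702} = \frac{- \frac{43}{-110} + 439761}{206384 + 435702} = \frac{\left(-43\right) \left(- \frac{1}{110}\right) + 439761}{642086} = \left(\frac{43}{110} + 439761\right) \frac{1}{642086} = \frac{48373753}{110} \cdot \frac{1}{642086} = \frac{2545987}{3717340}$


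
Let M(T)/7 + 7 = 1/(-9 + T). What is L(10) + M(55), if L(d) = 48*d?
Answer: 19833/46 ≈ 431.15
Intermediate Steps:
M(T) = -49 + 7/(-9 + T)
L(10) + M(55) = 48*10 + 7*(64 - 7*55)/(-9 + 55) = 480 + 7*(64 - 385)/46 = 480 + 7*(1/46)*(-321) = 480 - 2247/46 = 19833/46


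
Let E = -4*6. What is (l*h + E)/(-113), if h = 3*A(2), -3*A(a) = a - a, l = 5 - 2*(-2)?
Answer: 24/113 ≈ 0.21239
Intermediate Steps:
E = -24
l = 9 (l = 5 + 4 = 9)
A(a) = 0 (A(a) = -(a - a)/3 = -1/3*0 = 0)
h = 0 (h = 3*0 = 0)
(l*h + E)/(-113) = (9*0 - 24)/(-113) = (0 - 24)*(-1/113) = -24*(-1/113) = 24/113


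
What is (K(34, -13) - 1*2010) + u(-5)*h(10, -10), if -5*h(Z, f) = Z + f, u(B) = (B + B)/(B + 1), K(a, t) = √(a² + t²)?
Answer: -2010 + 5*√53 ≈ -1973.6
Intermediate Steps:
u(B) = 2*B/(1 + B) (u(B) = (2*B)/(1 + B) = 2*B/(1 + B))
h(Z, f) = -Z/5 - f/5 (h(Z, f) = -(Z + f)/5 = -Z/5 - f/5)
(K(34, -13) - 1*2010) + u(-5)*h(10, -10) = (√(34² + (-13)²) - 1*2010) + (2*(-5)/(1 - 5))*(-⅕*10 - ⅕*(-10)) = (√(1156 + 169) - 2010) + (2*(-5)/(-4))*(-2 + 2) = (√1325 - 2010) + (2*(-5)*(-¼))*0 = (5*√53 - 2010) + (5/2)*0 = (-2010 + 5*√53) + 0 = -2010 + 5*√53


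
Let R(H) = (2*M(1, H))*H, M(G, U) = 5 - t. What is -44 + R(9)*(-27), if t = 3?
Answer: -1016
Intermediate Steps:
M(G, U) = 2 (M(G, U) = 5 - 1*3 = 5 - 3 = 2)
R(H) = 4*H (R(H) = (2*2)*H = 4*H)
-44 + R(9)*(-27) = -44 + (4*9)*(-27) = -44 + 36*(-27) = -44 - 972 = -1016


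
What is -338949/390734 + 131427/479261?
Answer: -111092039271/187263567574 ≈ -0.59324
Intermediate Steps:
-338949/390734 + 131427/479261 = -111092039271/187263567574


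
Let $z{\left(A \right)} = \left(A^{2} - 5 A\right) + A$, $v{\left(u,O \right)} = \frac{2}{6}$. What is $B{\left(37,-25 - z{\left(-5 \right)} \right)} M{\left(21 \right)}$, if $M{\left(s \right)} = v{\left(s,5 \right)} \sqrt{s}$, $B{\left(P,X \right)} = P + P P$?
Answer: $\frac{1406 \sqrt{21}}{3} \approx 2147.7$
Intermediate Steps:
$v{\left(u,O \right)} = \frac{1}{3}$ ($v{\left(u,O \right)} = 2 \cdot \frac{1}{6} = \frac{1}{3}$)
$z{\left(A \right)} = A^{2} - 4 A$
$B{\left(P,X \right)} = P + P^{2}$
$M{\left(s \right)} = \frac{\sqrt{s}}{3}$
$B{\left(37,-25 - z{\left(-5 \right)} \right)} M{\left(21 \right)} = 37 \left(1 + 37\right) \frac{\sqrt{21}}{3} = 37 \cdot 38 \frac{\sqrt{21}}{3} = 1406 \frac{\sqrt{21}}{3} = \frac{1406 \sqrt{21}}{3}$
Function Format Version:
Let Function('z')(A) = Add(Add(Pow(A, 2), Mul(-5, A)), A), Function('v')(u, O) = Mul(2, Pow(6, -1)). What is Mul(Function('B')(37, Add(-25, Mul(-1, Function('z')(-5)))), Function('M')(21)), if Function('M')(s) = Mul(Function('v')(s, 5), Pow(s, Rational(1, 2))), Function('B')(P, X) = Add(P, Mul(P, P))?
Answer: Mul(Rational(1406, 3), Pow(21, Rational(1, 2))) ≈ 2147.7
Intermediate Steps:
Function('v')(u, O) = Rational(1, 3) (Function('v')(u, O) = Mul(2, Rational(1, 6)) = Rational(1, 3))
Function('z')(A) = Add(Pow(A, 2), Mul(-4, A))
Function('B')(P, X) = Add(P, Pow(P, 2))
Function('M')(s) = Mul(Rational(1, 3), Pow(s, Rational(1, 2)))
Mul(Function('B')(37, Add(-25, Mul(-1, Function('z')(-5)))), Function('M')(21)) = Mul(Mul(37, Add(1, 37)), Mul(Rational(1, 3), Pow(21, Rational(1, 2)))) = Mul(Mul(37, 38), Mul(Rational(1, 3), Pow(21, Rational(1, 2)))) = Mul(1406, Mul(Rational(1, 3), Pow(21, Rational(1, 2)))) = Mul(Rational(1406, 3), Pow(21, Rational(1, 2)))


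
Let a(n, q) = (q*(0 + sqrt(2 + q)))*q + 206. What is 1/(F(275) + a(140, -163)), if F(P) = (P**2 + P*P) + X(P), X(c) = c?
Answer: 6597/5942351734 - 26569*I*sqrt(161)/136674089882 ≈ 1.1102e-6 - 2.4666e-6*I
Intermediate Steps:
a(n, q) = 206 + q**2*sqrt(2 + q) (a(n, q) = (q*sqrt(2 + q))*q + 206 = q**2*sqrt(2 + q) + 206 = 206 + q**2*sqrt(2 + q))
F(P) = P + 2*P**2 (F(P) = (P**2 + P*P) + P = (P**2 + P**2) + P = 2*P**2 + P = P + 2*P**2)
1/(F(275) + a(140, -163)) = 1/(275*(1 + 2*275) + (206 + (-163)**2*sqrt(2 - 163))) = 1/(275*(1 + 550) + (206 + 26569*sqrt(-161))) = 1/(275*551 + (206 + 26569*(I*sqrt(161)))) = 1/(151525 + (206 + 26569*I*sqrt(161))) = 1/(151731 + 26569*I*sqrt(161))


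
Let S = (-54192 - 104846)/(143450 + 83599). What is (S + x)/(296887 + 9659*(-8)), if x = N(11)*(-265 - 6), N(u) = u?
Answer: -61544737/4533033285 ≈ -0.013577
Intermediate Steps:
S = -159038/227049 ≈ -0.70046
x = -2981 (x = 11*(-265 - 6) = 11*(-271) = -2981)
(S + x)/(296887 + 9659*(-8)) = (-159038/227049 - 2981)/(296887 + 9659*(-8)) = -676992107/(227049*(296887 - 77272)) = -676992107/227049/219615 = -676992107/227049*1/219615 = -61544737/4533033285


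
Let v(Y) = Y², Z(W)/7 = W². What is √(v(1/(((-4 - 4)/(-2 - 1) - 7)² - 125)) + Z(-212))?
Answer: √287531577169/956 ≈ 560.90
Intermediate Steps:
Z(W) = 7*W²
√(v(1/(((-4 - 4)/(-2 - 1) - 7)² - 125)) + Z(-212)) = √((1/(((-4 - 4)/(-2 - 1) - 7)² - 125))² + 7*(-212)²) = √((1/((-8/(-3) - 7)² - 125))² + 7*44944) = √((1/((-8*(-⅓) - 7)² - 125))² + 314608) = √((1/((8/3 - 7)² - 125))² + 314608) = √((1/((-13/3)² - 125))² + 314608) = √((1/(169/9 - 125))² + 314608) = √((1/(-956/9))² + 314608) = √((-9/956)² + 314608) = √(81/913936 + 314608) = √(287531577169/913936) = √287531577169/956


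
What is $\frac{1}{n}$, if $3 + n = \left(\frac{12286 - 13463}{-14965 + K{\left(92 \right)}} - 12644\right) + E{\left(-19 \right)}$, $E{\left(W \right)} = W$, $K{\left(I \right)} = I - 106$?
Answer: $- \frac{14979}{189722837} \approx -7.8952 \cdot 10^{-5}$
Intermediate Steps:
$K{\left(I \right)} = -106 + I$
$n = - \frac{189722837}{14979}$ ($n = -3 - \left(12663 - \frac{12286 - 13463}{-14965 + \left(-106 + 92\right)}\right) = -3 - \left(12663 + \frac{1177}{-14965 - 14}\right) = -3 - \left(12663 - \frac{1177}{14979}\right) = -3 - \frac{189677900}{14979} = - \frac{189722837}{14979} \approx -12666.0$)
$\frac{1}{n} = \frac{1}{- \frac{189722837}{14979}} = - \frac{14979}{189722837}$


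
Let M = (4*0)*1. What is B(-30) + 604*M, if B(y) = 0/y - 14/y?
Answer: 7/15 ≈ 0.46667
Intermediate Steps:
M = 0 (M = 0*1 = 0)
B(y) = -14/y (B(y) = 0 - 14/y = -14/y)
B(-30) + 604*M = -14/(-30) + 604*0 = -14*(-1/30) + 0 = 7/15 + 0 = 7/15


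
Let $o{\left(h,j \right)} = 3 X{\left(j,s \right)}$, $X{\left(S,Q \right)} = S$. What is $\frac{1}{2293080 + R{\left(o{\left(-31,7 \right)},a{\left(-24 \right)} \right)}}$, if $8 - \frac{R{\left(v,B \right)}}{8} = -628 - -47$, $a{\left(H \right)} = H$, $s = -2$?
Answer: $\frac{1}{2297792} \approx 4.352 \cdot 10^{-7}$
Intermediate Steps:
$o{\left(h,j \right)} = 3 j$
$R{\left(v,B \right)} = 4712$ ($R{\left(v,B \right)} = 64 - 8 \left(-628 - -47\right) = 64 - 8 \left(-628 + 47\right) = 64 - -4648 = 64 + 4648 = 4712$)
$\frac{1}{2293080 + R{\left(o{\left(-31,7 \right)},a{\left(-24 \right)} \right)}} = \frac{1}{2293080 + 4712} = \frac{1}{2297792}$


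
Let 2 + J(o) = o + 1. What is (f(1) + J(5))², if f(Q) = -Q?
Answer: 9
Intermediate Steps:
J(o) = -1 + o (J(o) = -2 + (o + 1) = -2 + (1 + o) = -1 + o)
(f(1) + J(5))² = (-1*1 + (-1 + 5))² = (-1 + 4)² = 3² = 9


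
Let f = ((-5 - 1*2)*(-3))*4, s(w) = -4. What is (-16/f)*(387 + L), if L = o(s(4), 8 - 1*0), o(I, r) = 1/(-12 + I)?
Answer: -6191/84 ≈ -73.702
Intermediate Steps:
f = 84 (f = ((-5 - 2)*(-3))*4 = -7*(-3)*4 = 21*4 = 84)
L = -1/16 (L = 1/(-12 - 4) = 1/(-16) = -1/16 ≈ -0.062500)
(-16/f)*(387 + L) = (-16/84)*(387 - 1/16) = -16*1/84*(6191/16) = -4/21*6191/16 = -6191/84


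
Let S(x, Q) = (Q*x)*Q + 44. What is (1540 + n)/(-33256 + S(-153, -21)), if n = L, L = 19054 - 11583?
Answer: -9011/100685 ≈ -0.089497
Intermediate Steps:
L = 7471
S(x, Q) = 44 + x*Q² (S(x, Q) = x*Q² + 44 = 44 + x*Q²)
n = 7471
(1540 + n)/(-33256 + S(-153, -21)) = (1540 + 7471)/(-33256 + (44 - 153*(-21)²)) = 9011/(-33256 + (44 - 153*441)) = 9011/(-33256 + (44 - 67473)) = 9011/(-33256 - 67429) = 9011/(-100685) = 9011*(-1/100685) = -9011/100685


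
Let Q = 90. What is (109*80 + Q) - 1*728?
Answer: 8082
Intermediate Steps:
(109*80 + Q) - 1*728 = (109*80 + 90) - 1*728 = (8720 + 90) - 728 = 8810 - 728 = 8082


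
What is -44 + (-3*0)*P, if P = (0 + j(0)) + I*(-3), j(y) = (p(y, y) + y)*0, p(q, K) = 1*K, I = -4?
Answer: -44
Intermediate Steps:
p(q, K) = K
j(y) = 0 (j(y) = (y + y)*0 = (2*y)*0 = 0)
P = 12 (P = (0 + 0) - 4*(-3) = 0 + 12 = 12)
-44 + (-3*0)*P = -44 - 3*0*12 = -44 + 0*12 = -44 + 0 = -44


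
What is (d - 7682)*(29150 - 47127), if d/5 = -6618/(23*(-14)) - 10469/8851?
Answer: 194311995324204/1425011 ≈ 1.3636e+8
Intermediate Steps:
d = 138012250/1425011 (d = 5*(-6618/(23*(-14)) - 10469/8851) = 5*(-6618/(-322) - 10469*1/8851) = 5*(-6618*(-1/322) - 10469/8851) = 5*(3309/161 - 10469/8851) = 5*(27602450/1425011) = 138012250/1425011 ≈ 96.850)
(d - 7682)*(29150 - 47127) = (138012250/1425011 - 7682)*(29150 - 47127) = -10808922252/1425011*(-17977) = 194311995324204/1425011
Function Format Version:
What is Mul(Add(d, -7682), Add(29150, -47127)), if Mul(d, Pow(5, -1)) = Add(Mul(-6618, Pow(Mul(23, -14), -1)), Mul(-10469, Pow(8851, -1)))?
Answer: Rational(194311995324204, 1425011) ≈ 1.3636e+8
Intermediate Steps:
d = Rational(138012250, 1425011) (d = Mul(5, Add(Mul(-6618, Pow(Mul(23, -14), -1)), Mul(-10469, Pow(8851, -1)))) = Mul(5, Add(Mul(-6618, Pow(-322, -1)), Mul(-10469, Rational(1, 8851)))) = Mul(5, Add(Mul(-6618, Rational(-1, 322)), Rational(-10469, 8851))) = Mul(5, Add(Rational(3309, 161), Rational(-10469, 8851))) = Mul(5, Rational(27602450, 1425011)) = Rational(138012250, 1425011) ≈ 96.850)
Mul(Add(d, -7682), Add(29150, -47127)) = Mul(Add(Rational(138012250, 1425011), -7682), Add(29150, -47127)) = Mul(Rational(-10808922252, 1425011), -17977) = Rational(194311995324204, 1425011)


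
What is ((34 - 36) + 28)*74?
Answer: 1924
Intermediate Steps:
((34 - 36) + 28)*74 = (-2 + 28)*74 = 26*74 = 1924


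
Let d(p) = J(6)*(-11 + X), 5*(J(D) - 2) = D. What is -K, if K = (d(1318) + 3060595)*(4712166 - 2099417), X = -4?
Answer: -7996441113703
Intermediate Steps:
J(D) = 2 + D/5
d(p) = -48 (d(p) = (2 + (⅕)*6)*(-11 - 4) = (2 + 6/5)*(-15) = (16/5)*(-15) = -48)
K = 7996441113703 (K = (-48 + 3060595)*(4712166 - 2099417) = 3060547*2612749 = 7996441113703)
-K = -1*7996441113703 = -7996441113703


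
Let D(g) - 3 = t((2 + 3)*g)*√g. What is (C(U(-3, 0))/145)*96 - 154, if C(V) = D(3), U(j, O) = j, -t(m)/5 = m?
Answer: -22042/145 - 1440*√3/29 ≈ -238.02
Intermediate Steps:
t(m) = -5*m
D(g) = 3 - 25*g^(3/2) (D(g) = 3 + (-5*(2 + 3)*g)*√g = 3 + (-25*g)*√g = 3 - 25*g^(3/2))
C(V) = 3 - 75*√3
(C(U(-3, 0))/145)*96 - 154 = ((3 - 75*√3)/145)*96 - 154 = ((3 - 75*√3)*(1/145))*96 - 154 = (3/145 - 15*√3/29)*96 - 154 = (288/145 - 1440*√3/29) - 154 = -22042/145 - 1440*√3/29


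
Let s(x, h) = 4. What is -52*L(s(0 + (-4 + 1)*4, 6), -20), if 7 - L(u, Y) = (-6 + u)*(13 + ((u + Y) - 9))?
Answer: 884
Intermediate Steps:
L(u, Y) = 7 - (-6 + u)*(4 + Y + u) (L(u, Y) = 7 - (-6 + u)*(13 + ((u + Y) - 9)) = 7 - (-6 + u)*(13 + ((Y + u) - 9)) = 7 - (-6 + u)*(13 + (-9 + Y + u)) = 7 - (-6 + u)*(4 + Y + u))
-52*L(s(0 + (-4 + 1)*4, 6), -20) = -52*(31 - 1*4² + 2*4 + 6*(-20) - 1*(-20)*4) = -52*(31 - 1*16 + 8 - 120 + 80) = -52*(31 - 16 + 8 - 120 + 80) = -52*(-17) = 884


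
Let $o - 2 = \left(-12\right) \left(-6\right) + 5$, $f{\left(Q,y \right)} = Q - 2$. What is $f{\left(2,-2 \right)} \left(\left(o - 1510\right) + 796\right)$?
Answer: $0$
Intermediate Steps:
$f{\left(Q,y \right)} = -2 + Q$
$o = 79$ ($o = 2 + \left(\left(-12\right) \left(-6\right) + 5\right) = 2 + \left(72 + 5\right) = 2 + 77 = 79$)
$f{\left(2,-2 \right)} \left(\left(o - 1510\right) + 796\right) = \left(-2 + 2\right) \left(\left(79 - 1510\right) + 796\right) = 0 \left(-1431 + 796\right) = 0 \left(-635\right) = 0$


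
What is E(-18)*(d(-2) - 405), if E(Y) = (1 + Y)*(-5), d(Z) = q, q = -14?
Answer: -35615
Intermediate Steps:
d(Z) = -14
E(Y) = -5 - 5*Y
E(-18)*(d(-2) - 405) = (-5 - 5*(-18))*(-14 - 405) = (-5 + 90)*(-419) = 85*(-419) = -35615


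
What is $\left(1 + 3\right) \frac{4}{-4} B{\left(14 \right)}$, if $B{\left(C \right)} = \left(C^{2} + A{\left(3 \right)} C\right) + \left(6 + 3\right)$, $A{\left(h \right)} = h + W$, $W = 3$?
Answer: $-1156$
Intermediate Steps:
$A{\left(h \right)} = 3 + h$ ($A{\left(h \right)} = h + 3 = 3 + h$)
$B{\left(C \right)} = 9 + C^{2} + 6 C$ ($B{\left(C \right)} = \left(C^{2} + \left(3 + 3\right) C\right) + \left(6 + 3\right) = \left(C^{2} + 6 C\right) + 9 = 9 + C^{2} + 6 C$)
$\left(1 + 3\right) \frac{4}{-4} B{\left(14 \right)} = \left(1 + 3\right) \frac{4}{-4} \left(9 + 14^{2} + 6 \cdot 14\right) = 4 \cdot 4 \left(- \frac{1}{4}\right) \left(9 + 196 + 84\right) = 4 \left(-1\right) 289 = \left(-4\right) 289 = -1156$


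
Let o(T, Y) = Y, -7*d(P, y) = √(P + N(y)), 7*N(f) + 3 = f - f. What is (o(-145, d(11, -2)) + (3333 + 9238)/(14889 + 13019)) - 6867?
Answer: -191631665/27908 - √518/49 ≈ -6867.0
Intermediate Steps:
N(f) = -3/7 (N(f) = -3/7 + (f - f)/7 = -3/7 + (⅐)*0 = -3/7 + 0 = -3/7)
d(P, y) = -√(-3/7 + P)/7 (d(P, y) = -√(P - 3/7)/7 = -√(-3/7 + P)/7)
(o(-145, d(11, -2)) + (3333 + 9238)/(14889 + 13019)) - 6867 = (-√(-21 + 49*11)/49 + (3333 + 9238)/(14889 + 13019)) - 6867 = (-√(-21 + 539)/49 + 12571/27908) - 6867 = (-√518/49 + 12571*(1/27908)) - 6867 = (-√518/49 + 12571/27908) - 6867 = (12571/27908 - √518/49) - 6867 = -191631665/27908 - √518/49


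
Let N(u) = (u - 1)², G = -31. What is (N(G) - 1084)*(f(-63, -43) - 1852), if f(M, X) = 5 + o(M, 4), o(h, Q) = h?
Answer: 114600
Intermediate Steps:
f(M, X) = 5 + M
N(u) = (-1 + u)²
(N(G) - 1084)*(f(-63, -43) - 1852) = ((-1 - 31)² - 1084)*((5 - 63) - 1852) = ((-32)² - 1084)*(-58 - 1852) = (1024 - 1084)*(-1910) = -60*(-1910) = 114600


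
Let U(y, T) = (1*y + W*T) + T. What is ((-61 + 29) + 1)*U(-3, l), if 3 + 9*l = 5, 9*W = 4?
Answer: 6727/81 ≈ 83.049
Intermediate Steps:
W = 4/9 (W = (⅑)*4 = 4/9 ≈ 0.44444)
l = 2/9 (l = -⅓ + (⅑)*5 = -⅓ + 5/9 = 2/9 ≈ 0.22222)
U(y, T) = y + 13*T/9 (U(y, T) = (1*y + 4*T/9) + T = (y + 4*T/9) + T = y + 13*T/9)
((-61 + 29) + 1)*U(-3, l) = ((-61 + 29) + 1)*(-3 + (13/9)*(2/9)) = (-32 + 1)*(-3 + 26/81) = -31*(-217/81) = 6727/81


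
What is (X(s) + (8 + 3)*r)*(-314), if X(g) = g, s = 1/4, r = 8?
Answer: -55421/2 ≈ -27711.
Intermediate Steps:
s = ¼ ≈ 0.25000
(X(s) + (8 + 3)*r)*(-314) = (¼ + (8 + 3)*8)*(-314) = (¼ + 11*8)*(-314) = (¼ + 88)*(-314) = (353/4)*(-314) = -55421/2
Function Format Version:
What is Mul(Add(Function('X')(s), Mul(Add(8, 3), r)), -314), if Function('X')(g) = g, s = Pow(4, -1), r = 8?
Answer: Rational(-55421, 2) ≈ -27711.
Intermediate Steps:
s = Rational(1, 4) ≈ 0.25000
Mul(Add(Function('X')(s), Mul(Add(8, 3), r)), -314) = Mul(Add(Rational(1, 4), Mul(Add(8, 3), 8)), -314) = Mul(Add(Rational(1, 4), Mul(11, 8)), -314) = Mul(Add(Rational(1, 4), 88), -314) = Mul(Rational(353, 4), -314) = Rational(-55421, 2)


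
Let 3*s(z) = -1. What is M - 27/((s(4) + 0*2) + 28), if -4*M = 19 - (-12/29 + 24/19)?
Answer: -1008607/182932 ≈ -5.5136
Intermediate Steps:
s(z) = -1/3 (s(z) = (1/3)*(-1) = -1/3)
M = -10001/2204 (M = -(19 - (-12/29 + 24/19))/4 = -(19 - 1*468/551)/4 = -(19 - 468/551)/4 = -1/4*10001/551 = -10001/2204 ≈ -4.5377)
M - 27/((s(4) + 0*2) + 28) = -10001/2204 - 27/((-1/3 + 0*2) + 28) = -10001/2204 - 27/((-1/3 + 0) + 28) = -10001/2204 - 27/(-1/3 + 28) = -10001/2204 - 27/83/3 = -10001/2204 - 27*3/83 = -10001/2204 - 81/83 = -1008607/182932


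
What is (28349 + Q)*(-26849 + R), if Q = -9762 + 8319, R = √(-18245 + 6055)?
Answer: -722399194 + 26906*I*√12190 ≈ -7.224e+8 + 2.9706e+6*I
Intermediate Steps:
R = I*√12190 (R = √(-12190) = I*√12190 ≈ 110.41*I)
Q = -1443
(28349 + Q)*(-26849 + R) = (28349 - 1443)*(-26849 + I*√12190) = 26906*(-26849 + I*√12190) = -722399194 + 26906*I*√12190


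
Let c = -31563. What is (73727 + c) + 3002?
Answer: 45166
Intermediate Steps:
(73727 + c) + 3002 = (73727 - 31563) + 3002 = 42164 + 3002 = 45166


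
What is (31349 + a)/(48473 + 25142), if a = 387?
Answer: 31736/73615 ≈ 0.43111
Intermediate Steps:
(31349 + a)/(48473 + 25142) = (31349 + 387)/(48473 + 25142) = 31736/73615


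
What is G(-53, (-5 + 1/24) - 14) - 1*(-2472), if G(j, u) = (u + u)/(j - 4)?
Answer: 1691303/684 ≈ 2472.7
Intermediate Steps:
G(j, u) = 2*u/(-4 + j) (G(j, u) = (2*u)/(-4 + j) = 2*u/(-4 + j))
G(-53, (-5 + 1/24) - 14) - 1*(-2472) = 2*((-5 + 1/24) - 14)/(-4 - 53) - 1*(-2472) = 2*((-5 + 1/24) - 14)/(-57) + 2472 = 2*(-119/24 - 14)*(-1/57) + 2472 = 2*(-455/24)*(-1/57) + 2472 = 455/684 + 2472 = 1691303/684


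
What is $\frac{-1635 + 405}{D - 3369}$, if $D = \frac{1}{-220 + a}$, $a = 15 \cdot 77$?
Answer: $\frac{575025}{1575007} \approx 0.36509$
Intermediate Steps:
$a = 1155$
$D = \frac{1}{935}$ ($D = \frac{1}{-220 + 1155} = \frac{1}{935} \approx 0.0010695$)
$\frac{-1635 + 405}{D - 3369} = \frac{-1635 + 405}{\frac{1}{935} - 3369} = - \frac{1230}{- \frac{3150014}{935}} = \left(-1230\right) \left(- \frac{935}{3150014}\right) = \frac{575025}{1575007}$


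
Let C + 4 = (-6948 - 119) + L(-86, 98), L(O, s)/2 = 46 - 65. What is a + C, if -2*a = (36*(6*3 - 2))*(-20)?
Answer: -1349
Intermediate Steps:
L(O, s) = -38 (L(O, s) = 2*(46 - 65) = 2*(-19) = -38)
C = -7109 (C = -4 + ((-6948 - 119) - 38) = -4 + (-7067 - 38) = -4 - 7105 = -7109)
a = 5760 (a = -36*(6*3 - 2)*(-20)/2 = -36*(18 - 2)*(-20)/2 = -36*16*(-20)/2 = -288*(-20) = -½*(-11520) = 5760)
a + C = 5760 - 7109 = -1349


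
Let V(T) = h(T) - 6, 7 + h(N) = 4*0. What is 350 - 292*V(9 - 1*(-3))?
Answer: 4146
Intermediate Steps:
h(N) = -7 (h(N) = -7 + 4*0 = -7 + 0 = -7)
V(T) = -13 (V(T) = -7 - 6 = -13)
350 - 292*V(9 - 1*(-3)) = 350 - 292*(-13) = 350 + 3796 = 4146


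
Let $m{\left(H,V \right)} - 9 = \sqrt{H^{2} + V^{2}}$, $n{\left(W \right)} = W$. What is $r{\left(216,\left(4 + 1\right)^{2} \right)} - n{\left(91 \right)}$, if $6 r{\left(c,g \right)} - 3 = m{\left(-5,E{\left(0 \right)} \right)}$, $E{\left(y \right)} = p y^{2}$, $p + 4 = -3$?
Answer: $- \frac{529}{6} \approx -88.167$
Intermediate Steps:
$p = -7$ ($p = -4 - 3 = -7$)
$E{\left(y \right)} = - 7 y^{2}$
$m{\left(H,V \right)} = 9 + \sqrt{H^{2} + V^{2}}$
$r{\left(c,g \right)} = \frac{17}{6}$ ($r{\left(c,g \right)} = \frac{1}{2} + \frac{9 + \sqrt{\left(-5\right)^{2} + \left(- 7 \cdot 0^{2}\right)^{2}}}{6} = \frac{1}{2} + \frac{9 + \sqrt{25 + \left(\left(-7\right) 0\right)^{2}}}{6} = \frac{1}{2} + \frac{9 + \sqrt{25 + 0^{2}}}{6} = \frac{1}{2} + \frac{9 + \sqrt{25 + 0}}{6} = \frac{1}{2} + \frac{9 + \sqrt{25}}{6} = \frac{1}{2} + \frac{9 + 5}{6} = \frac{1}{2} + \frac{1}{6} \cdot 14 = \frac{1}{2} + \frac{7}{3} = \frac{17}{6}$)
$r{\left(216,\left(4 + 1\right)^{2} \right)} - n{\left(91 \right)} = \frac{17}{6} - 91 = - \frac{529}{6}$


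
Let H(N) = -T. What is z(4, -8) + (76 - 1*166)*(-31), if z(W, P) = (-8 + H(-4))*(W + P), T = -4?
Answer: 2806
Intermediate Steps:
H(N) = 4 (H(N) = -1*(-4) = 4)
z(W, P) = -4*P - 4*W (z(W, P) = (-8 + 4)*(W + P) = -4*(P + W) = -4*P - 4*W)
z(4, -8) + (76 - 1*166)*(-31) = (-4*(-8) - 4*4) + (76 - 1*166)*(-31) = (32 - 16) + (76 - 166)*(-31) = 16 - 90*(-31) = 16 + 2790 = 2806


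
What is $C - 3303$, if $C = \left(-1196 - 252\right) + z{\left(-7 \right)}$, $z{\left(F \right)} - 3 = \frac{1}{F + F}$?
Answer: $- \frac{66473}{14} \approx -4748.1$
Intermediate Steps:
$z{\left(F \right)} = 3 + \frac{1}{2 F}$ ($z{\left(F \right)} = 3 + \frac{1}{F + F} = 3 + \frac{1}{2 F}$)
$C = - \frac{20231}{14}$ ($C = \left(-1196 - 252\right) + \left(3 + \frac{1}{2 \left(-7\right)}\right) = -1448 + \left(3 + \frac{1}{2} \left(- \frac{1}{7}\right)\right) = -1448 + \left(3 - \frac{1}{14}\right) = -1448 + \frac{41}{14} = - \frac{20231}{14} \approx -1445.1$)
$C - 3303 = - \frac{20231}{14} - 3303 = - \frac{66473}{14}$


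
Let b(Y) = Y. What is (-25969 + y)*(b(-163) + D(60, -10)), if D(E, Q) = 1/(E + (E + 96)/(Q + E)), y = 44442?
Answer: -4751052397/1578 ≈ -3.0108e+6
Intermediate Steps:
D(E, Q) = 1/(E + (96 + E)/(E + Q))
(-25969 + y)*(b(-163) + D(60, -10)) = (-25969 + 44442)*(-163 + (60 - 10)/(96 + 60 + 60² + 60*(-10))) = 18473*(-163 + 50/(96 + 60 + 3600 - 600)) = 18473*(-163 + 50/3156) = 18473*(-163 + (1/3156)*50) = 18473*(-163 + 25/1578) = 18473*(-257189/1578) = -4751052397/1578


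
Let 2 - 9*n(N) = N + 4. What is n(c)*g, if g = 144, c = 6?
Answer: -128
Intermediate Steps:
n(N) = -2/9 - N/9 (n(N) = 2/9 - (N + 4)/9 = 2/9 - (4 + N)/9 = 2/9 + (-4/9 - N/9) = -2/9 - N/9)
n(c)*g = (-2/9 - 1/9*6)*144 = (-2/9 - 2/3)*144 = -8/9*144 = -128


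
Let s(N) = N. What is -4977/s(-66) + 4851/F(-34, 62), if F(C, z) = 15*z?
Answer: 137466/1705 ≈ 80.625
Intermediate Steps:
-4977/s(-66) + 4851/F(-34, 62) = -4977/(-66) + 4851/((15*62)) = -4977*(-1/66) + 4851/930 = 1659/22 + 4851*(1/930) = 1659/22 + 1617/310 = 137466/1705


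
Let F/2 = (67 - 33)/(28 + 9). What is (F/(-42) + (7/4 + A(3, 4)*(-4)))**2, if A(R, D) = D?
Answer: 1973580625/9659664 ≈ 204.31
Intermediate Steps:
F = 68/37 (F = 2*((67 - 33)/(28 + 9)) = 2*(34/37) = 68/37 ≈ 1.8378)
(F/(-42) + (7/4 + A(3, 4)*(-4)))**2 = ((68/37)/(-42) + (7/4 + 4*(-4)))**2 = ((68/37)*(-1/42) + (7*(1/4) - 16))**2 = (-34/777 + (7/4 - 16))**2 = (-34/777 - 57/4)**2 = (-44425/3108)**2 = 1973580625/9659664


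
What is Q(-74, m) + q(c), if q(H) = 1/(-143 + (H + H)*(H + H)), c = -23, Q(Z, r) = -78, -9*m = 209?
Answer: -153893/1973 ≈ -78.000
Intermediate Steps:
m = -209/9 (m = -⅑*209 = -209/9 ≈ -23.222)
q(H) = 1/(-143 + 4*H²) (q(H) = 1/(-143 + (2*H)*(2*H)) = 1/(-143 + 4*H²))
Q(-74, m) + q(c) = -78 + 1/(-143 + 4*(-23)²) = -78 + 1/(-143 + 4*529) = -78 + 1/(-143 + 2116) = -78 + 1/1973 = -153893/1973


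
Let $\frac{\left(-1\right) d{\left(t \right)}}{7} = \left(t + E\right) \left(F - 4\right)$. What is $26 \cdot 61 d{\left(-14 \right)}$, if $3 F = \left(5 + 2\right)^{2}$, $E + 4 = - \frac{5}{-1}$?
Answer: $\frac{5340062}{3} \approx 1.78 \cdot 10^{6}$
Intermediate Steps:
$E = 1$ ($E = -4 - \frac{5}{-1} = -4 - -5 = -4 + 5 = 1$)
$F = \frac{49}{3}$ ($F = \frac{\left(5 + 2\right)^{2}}{3} = \frac{7^{2}}{3} = \frac{1}{3} \cdot 49 = \frac{49}{3} \approx 16.333$)
$d{\left(t \right)} = - \frac{259}{3} - \frac{259 t}{3}$ ($d{\left(t \right)} = - 7 \left(t + 1\right) \left(\frac{49}{3} - 4\right) = - 7 \left(1 + t\right) \left(\frac{49}{3} - 4\right) = - 7 \left(1 + t\right) \frac{37}{3} = - 7 \left(\frac{37}{3} + \frac{37 t}{3}\right) = - \frac{259}{3} - \frac{259 t}{3}$)
$26 \cdot 61 d{\left(-14 \right)} = 26 \cdot 61 \left(- \frac{259}{3} - - \frac{3626}{3}\right) = 1586 \left(- \frac{259}{3} + \frac{3626}{3}\right) = 1586 \cdot \frac{3367}{3} = \frac{5340062}{3}$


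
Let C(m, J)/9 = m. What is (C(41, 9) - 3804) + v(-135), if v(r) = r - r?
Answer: -3435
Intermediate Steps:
v(r) = 0
C(m, J) = 9*m
(C(41, 9) - 3804) + v(-135) = (9*41 - 3804) + 0 = (369 - 3804) + 0 = -3435 + 0 = -3435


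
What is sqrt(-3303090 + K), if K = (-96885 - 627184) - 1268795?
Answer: I*sqrt(5295954) ≈ 2301.3*I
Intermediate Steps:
K = -1992864 (K = -724069 - 1268795 = -1992864)
sqrt(-3303090 + K) = sqrt(-3303090 - 1992864) = sqrt(-5295954) = I*sqrt(5295954)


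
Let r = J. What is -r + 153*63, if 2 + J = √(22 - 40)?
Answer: 9641 - 3*I*√2 ≈ 9641.0 - 4.2426*I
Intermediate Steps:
J = -2 + 3*I*√2 (J = -2 + √(22 - 40) = -2 + √(-18) = -2 + 3*I*√2 ≈ -2.0 + 4.2426*I)
r = -2 + 3*I*√2 ≈ -2.0 + 4.2426*I
-r + 153*63 = -(-2 + 3*I*√2) + 153*63 = (2 - 3*I*√2) + 9639 = 9641 - 3*I*√2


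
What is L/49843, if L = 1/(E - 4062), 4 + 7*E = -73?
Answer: -1/203010539 ≈ -4.9259e-9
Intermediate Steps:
E = -11 (E = -4/7 + (1/7)*(-73) = -4/7 - 73/7 = -11)
L = -1/4073 (L = 1/(-11 - 4062) = 1/(-4073) = -1/4073 ≈ -0.00024552)
L/49843 = -1/4073/49843 = -1/4073*1/49843 = -1/203010539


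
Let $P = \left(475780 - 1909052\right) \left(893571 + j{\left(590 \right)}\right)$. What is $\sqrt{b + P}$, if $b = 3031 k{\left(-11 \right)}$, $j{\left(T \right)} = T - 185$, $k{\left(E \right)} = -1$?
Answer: $i \sqrt{1281310772503} \approx 1.132 \cdot 10^{6} i$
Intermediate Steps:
$j{\left(T \right)} = -185 + T$ ($j{\left(T \right)} = T - 185 = -185 + T$)
$b = -3031$ ($b = 3031 \left(-1\right) = -3031$)
$P = -1281310769472$ ($P = \left(475780 - 1909052\right) \left(893571 + \left(-185 + 590\right)\right) = - 1433272 \left(893571 + 405\right) = \left(-1433272\right) 893976 = -1281310769472$)
$\sqrt{b + P} = \sqrt{-3031 - 1281310769472} = \sqrt{-1281310772503} = i \sqrt{1281310772503}$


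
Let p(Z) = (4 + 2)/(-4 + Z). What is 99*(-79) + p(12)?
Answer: -31281/4 ≈ -7820.3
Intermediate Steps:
p(Z) = 6/(-4 + Z)
99*(-79) + p(12) = 99*(-79) + 6/(-4 + 12) = -7821 + 6/8 = -7821 + 6*(1/8) = -7821 + 3/4 = -31281/4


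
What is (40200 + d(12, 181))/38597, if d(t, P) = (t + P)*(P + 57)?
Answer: 86134/38597 ≈ 2.2316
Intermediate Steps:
d(t, P) = (57 + P)*(P + t) (d(t, P) = (P + t)*(57 + P) = (57 + P)*(P + t))
(40200 + d(12, 181))/38597 = (40200 + (181² + 57*181 + 57*12 + 181*12))/38597 = (40200 + (32761 + 10317 + 684 + 2172))*(1/38597) = (40200 + 45934)*(1/38597) = 86134*(1/38597) = 86134/38597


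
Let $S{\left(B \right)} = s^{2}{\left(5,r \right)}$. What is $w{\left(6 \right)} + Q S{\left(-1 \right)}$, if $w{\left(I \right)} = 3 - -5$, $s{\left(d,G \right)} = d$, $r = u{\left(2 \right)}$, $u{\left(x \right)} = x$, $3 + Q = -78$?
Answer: $-2017$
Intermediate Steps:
$Q = -81$ ($Q = -3 - 78 = -81$)
$r = 2$
$w{\left(I \right)} = 8$ ($w{\left(I \right)} = 3 + 5 = 8$)
$S{\left(B \right)} = 25$ ($S{\left(B \right)} = 5^{2} = 25$)
$w{\left(6 \right)} + Q S{\left(-1 \right)} = 8 - 2025 = -2017$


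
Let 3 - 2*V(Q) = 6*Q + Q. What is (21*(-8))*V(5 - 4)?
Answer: 336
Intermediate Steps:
V(Q) = 3/2 - 7*Q/2 (V(Q) = 3/2 - (6*Q + Q)/2 = 3/2 - 7*Q/2)
(21*(-8))*V(5 - 4) = (21*(-8))*(3/2 - 7*(5 - 4)/2) = -168*(3/2 - 7/2*1) = -168*(3/2 - 7/2) = -168*(-2) = 336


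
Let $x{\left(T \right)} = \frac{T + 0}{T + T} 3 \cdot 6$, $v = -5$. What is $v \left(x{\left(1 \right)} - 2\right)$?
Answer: $-35$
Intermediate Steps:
$x{\left(T \right)} = 9$ ($x{\left(T \right)} = \frac{T}{2 T} 3 \cdot 6 = T \frac{1}{2 T} 3 \cdot 6 = \frac{1}{2} \cdot 3 \cdot 6 = \frac{3}{2} \cdot 6 = 9$)
$v \left(x{\left(1 \right)} - 2\right) = - 5 \left(9 - 2\right) = \left(-5\right) 7 = -35$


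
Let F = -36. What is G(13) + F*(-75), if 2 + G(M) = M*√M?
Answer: 2698 + 13*√13 ≈ 2744.9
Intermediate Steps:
G(M) = -2 + M^(3/2) (G(M) = -2 + M*√M = -2 + M^(3/2))
G(13) + F*(-75) = (-2 + 13^(3/2)) - 36*(-75) = (-2 + 13*√13) + 2700 = 2698 + 13*√13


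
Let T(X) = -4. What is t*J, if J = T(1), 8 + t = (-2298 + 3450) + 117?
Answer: -5044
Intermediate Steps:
t = 1261 (t = -8 + ((-2298 + 3450) + 117) = -8 + (1152 + 117) = -8 + 1269 = 1261)
J = -4
t*J = 1261*(-4) = -5044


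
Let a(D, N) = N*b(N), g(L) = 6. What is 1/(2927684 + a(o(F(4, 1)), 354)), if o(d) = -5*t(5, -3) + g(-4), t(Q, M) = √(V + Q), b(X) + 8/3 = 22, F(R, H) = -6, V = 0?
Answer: 1/2934528 ≈ 3.4077e-7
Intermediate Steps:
b(X) = 58/3 (b(X) = -8/3 + 22 = 58/3)
t(Q, M) = √Q (t(Q, M) = √(0 + Q) = √Q)
o(d) = 6 - 5*√5 (o(d) = -5*√5 + 6 = 6 - 5*√5)
a(D, N) = 58*N/3 (a(D, N) = N*(58/3) = 58*N/3)
1/(2927684 + a(o(F(4, 1)), 354)) = 1/(2927684 + (58/3)*354) = 1/(2927684 + 6844) = 1/2934528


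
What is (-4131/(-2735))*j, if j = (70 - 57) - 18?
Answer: -4131/547 ≈ -7.5521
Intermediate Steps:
j = -5 (j = 13 - 18 = -5)
(-4131/(-2735))*j = -4131/(-2735)*(-5) = -4131*(-1/2735)*(-5) = (4131/2735)*(-5) = -4131/547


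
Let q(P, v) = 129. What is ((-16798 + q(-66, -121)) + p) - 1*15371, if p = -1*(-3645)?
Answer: -28395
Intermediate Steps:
p = 3645
((-16798 + q(-66, -121)) + p) - 1*15371 = ((-16798 + 129) + 3645) - 1*15371 = (-16669 + 3645) - 15371 = -13024 - 15371 = -28395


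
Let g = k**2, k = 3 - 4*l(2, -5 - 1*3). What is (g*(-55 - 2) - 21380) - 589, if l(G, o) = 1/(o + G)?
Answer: -68206/3 ≈ -22735.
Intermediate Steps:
l(G, o) = 1/(G + o)
k = 11/3 (k = 3 - 4/(2 + (-5 - 1*3)) = 3 - 4/(2 + (-5 - 3)) = 3 - 4/(2 - 8) = 3 - 4/(-6) = 3 - 4*(-1/6) = 3 + 2/3 = 11/3 ≈ 3.6667)
g = 121/9 (g = (11/3)**2 = 121/9 ≈ 13.444)
(g*(-55 - 2) - 21380) - 589 = (121*(-55 - 2)/9 - 21380) - 589 = ((121/9)*(-57) - 21380) - 589 = (-2299/3 - 21380) - 589 = -66439/3 - 589 = -68206/3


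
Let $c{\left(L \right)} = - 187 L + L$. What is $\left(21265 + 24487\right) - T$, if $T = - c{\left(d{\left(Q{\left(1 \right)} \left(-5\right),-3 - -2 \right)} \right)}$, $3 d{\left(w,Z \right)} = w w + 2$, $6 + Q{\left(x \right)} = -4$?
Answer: $-109372$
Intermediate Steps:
$Q{\left(x \right)} = -10$ ($Q{\left(x \right)} = -6 - 4 = -10$)
$d{\left(w,Z \right)} = \frac{2}{3} + \frac{w^{2}}{3}$ ($d{\left(w,Z \right)} = \frac{w w + 2}{3} = \frac{w^{2} + 2}{3} = \frac{2 + w^{2}}{3} = \frac{2}{3} + \frac{w^{2}}{3}$)
$c{\left(L \right)} = - 186 L$
$T = 155124$ ($T = - \left(-186\right) \left(\frac{2}{3} + \frac{\left(\left(-10\right) \left(-5\right)\right)^{2}}{3}\right) = - \left(-186\right) \left(\frac{2}{3} + \frac{50^{2}}{3}\right) = - \left(-186\right) \left(\frac{2}{3} + \frac{1}{3} \cdot 2500\right) = - \left(-186\right) \left(\frac{2}{3} + \frac{2500}{3}\right) = - \left(-186\right) 834 = \left(-1\right) \left(-155124\right) = 155124$)
$\left(21265 + 24487\right) - T = \left(21265 + 24487\right) - 155124 = 45752 - 155124 = -109372$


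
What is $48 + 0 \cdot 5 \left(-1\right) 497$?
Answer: $48$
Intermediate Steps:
$48 + 0 \cdot 5 \left(-1\right) 497 = 48 + 0 \left(-1\right) 497 = 48 + 0 \cdot 497 = 48 + 0 = 48$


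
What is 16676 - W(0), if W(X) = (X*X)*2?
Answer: 16676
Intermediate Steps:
W(X) = 2*X**2 (W(X) = X**2*2 = 2*X**2)
16676 - W(0) = 16676 - 2*0**2 = 16676 - 2*0 = 16676 - 1*0 = 16676 + 0 = 16676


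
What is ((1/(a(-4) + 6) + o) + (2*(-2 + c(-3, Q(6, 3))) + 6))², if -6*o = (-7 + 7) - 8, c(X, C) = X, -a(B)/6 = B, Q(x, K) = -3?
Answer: 6241/900 ≈ 6.9344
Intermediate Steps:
a(B) = -6*B
o = 4/3 (o = -((-7 + 7) - 8)/6 = -(0 - 8)/6 = -⅙*(-8) = 4/3 ≈ 1.3333)
((1/(a(-4) + 6) + o) + (2*(-2 + c(-3, Q(6, 3))) + 6))² = ((1/(-6*(-4) + 6) + 4/3) + (2*(-2 - 3) + 6))² = ((1/(24 + 6) + 4/3) + (2*(-5) + 6))² = ((1/30 + 4/3) + (-10 + 6))² = ((1/30 + 4/3) - 4)² = (41/30 - 4)² = (-79/30)² = 6241/900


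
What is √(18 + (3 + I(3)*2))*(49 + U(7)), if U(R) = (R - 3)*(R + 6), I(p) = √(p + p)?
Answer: 101*√(21 + 2*√6) ≈ 514.00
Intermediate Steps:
I(p) = √2*√p (I(p) = √(2*p) = √2*√p)
U(R) = (-3 + R)*(6 + R)
√(18 + (3 + I(3)*2))*(49 + U(7)) = √(18 + (3 + (√2*√3)*2))*(49 + (-18 + 7² + 3*7)) = √(18 + (3 + √6*2))*(49 + (-18 + 49 + 21)) = √(18 + (3 + 2*√6))*(49 + 52) = √(21 + 2*√6)*101 = 101*√(21 + 2*√6)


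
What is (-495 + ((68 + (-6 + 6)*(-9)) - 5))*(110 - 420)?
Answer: 133920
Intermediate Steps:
(-495 + ((68 + (-6 + 6)*(-9)) - 5))*(110 - 420) = (-495 + ((68 + 0*(-9)) - 5))*(-310) = (-495 + ((68 + 0) - 5))*(-310) = (-495 + (68 - 5))*(-310) = (-495 + 63)*(-310) = -432*(-310) = 133920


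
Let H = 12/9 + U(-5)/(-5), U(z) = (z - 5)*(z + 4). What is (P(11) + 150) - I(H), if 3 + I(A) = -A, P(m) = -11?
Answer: 424/3 ≈ 141.33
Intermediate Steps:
U(z) = (-5 + z)*(4 + z)
H = -⅔ (H = 12/9 + (-20 + (-5)² - 1*(-5))/(-5) = 12*(⅑) + (-20 + 25 + 5)*(-⅕) = 4/3 + 10*(-⅕) = 4/3 - 2 = -⅔ ≈ -0.66667)
I(A) = -3 - A
(P(11) + 150) - I(H) = (-11 + 150) - (-3 - 1*(-⅔)) = 139 - (-3 + ⅔) = 139 - 1*(-7/3) = 139 + 7/3 = 424/3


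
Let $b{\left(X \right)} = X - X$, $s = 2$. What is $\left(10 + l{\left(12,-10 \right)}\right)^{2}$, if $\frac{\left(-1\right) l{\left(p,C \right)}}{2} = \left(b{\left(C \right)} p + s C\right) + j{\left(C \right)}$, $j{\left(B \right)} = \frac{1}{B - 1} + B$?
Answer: $\frac{595984}{121} \approx 4925.5$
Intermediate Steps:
$b{\left(X \right)} = 0$
$j{\left(B \right)} = B + \frac{1}{-1 + B}$ ($j{\left(B \right)} = \frac{1}{-1 + B} + B = B + \frac{1}{-1 + B}$)
$l{\left(p,C \right)} = - 4 C - \frac{2 \left(1 + C^{2} - C\right)}{-1 + C}$ ($l{\left(p,C \right)} = - 2 \left(\left(0 p + 2 C\right) + \frac{1 + C^{2} - C}{-1 + C}\right) = - 2 \left(\left(0 + 2 C\right) + \frac{1 + C^{2} - C}{-1 + C}\right) = - 2 \left(2 C + \frac{1 + C^{2} - C}{-1 + C}\right) = - 4 C - \frac{2 \left(1 + C^{2} - C\right)}{-1 + C}$)
$\left(10 + l{\left(12,-10 \right)}\right)^{2} = \left(10 + \frac{2 \left(-1 - 3 \left(-10\right)^{2} + 3 \left(-10\right)\right)}{-1 - 10}\right)^{2} = \left(10 + \frac{2 \left(-1 - 300 - 30\right)}{-11}\right)^{2} = \left(10 + 2 \left(- \frac{1}{11}\right) \left(-1 - 300 - 30\right)\right)^{2} = \left(10 + 2 \left(- \frac{1}{11}\right) \left(-331\right)\right)^{2} = \left(10 + \frac{662}{11}\right)^{2} = \left(\frac{772}{11}\right)^{2} = \frac{595984}{121}$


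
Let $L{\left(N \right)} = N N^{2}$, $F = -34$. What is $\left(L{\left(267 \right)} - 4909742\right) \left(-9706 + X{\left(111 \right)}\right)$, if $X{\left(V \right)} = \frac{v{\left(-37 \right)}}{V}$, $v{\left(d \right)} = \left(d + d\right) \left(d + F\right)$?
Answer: $- \frac{409269222896}{3} \approx -1.3642 \cdot 10^{11}$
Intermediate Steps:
$v{\left(d \right)} = 2 d \left(-34 + d\right)$ ($v{\left(d \right)} = \left(d + d\right) \left(d - 34\right) = 2 d \left(-34 + d\right)$)
$L{\left(N \right)} = N^{3}$
$X{\left(V \right)} = \frac{5254}{V}$ ($X{\left(V \right)} = \frac{2 \left(-37\right) \left(-34 - 37\right)}{V} = \frac{2 \left(-37\right) \left(-71\right)}{V} = \frac{5254}{V}$)
$\left(L{\left(267 \right)} - 4909742\right) \left(-9706 + X{\left(111 \right)}\right) = \left(267^{3} - 4909742\right) \left(-9706 + \frac{5254}{111}\right) = \left(19034163 - 4909742\right) \left(-9706 + 5254 \cdot \frac{1}{111}\right) = 14124421 \left(-9706 + \frac{142}{3}\right) = 14124421 \left(- \frac{28976}{3}\right) = - \frac{409269222896}{3}$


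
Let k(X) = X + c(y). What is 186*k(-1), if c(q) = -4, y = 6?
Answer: -930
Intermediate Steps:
k(X) = -4 + X (k(X) = X - 4 = -4 + X)
186*k(-1) = 186*(-4 - 1) = 186*(-5) = -930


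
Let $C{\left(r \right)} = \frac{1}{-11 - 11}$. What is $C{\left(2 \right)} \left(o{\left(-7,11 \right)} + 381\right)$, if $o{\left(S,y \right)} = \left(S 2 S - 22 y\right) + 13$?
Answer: $- \frac{125}{11} \approx -11.364$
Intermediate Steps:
$C{\left(r \right)} = - \frac{1}{22}$ ($C{\left(r \right)} = \frac{1}{-22} = - \frac{1}{22}$)
$o{\left(S,y \right)} = 13 - 22 y + 2 S^{2}$ ($o{\left(S,y \right)} = \left(2 S S - 22 y\right) + 13 = \left(2 S^{2} - 22 y\right) + 13 = \left(- 22 y + 2 S^{2}\right) + 13 = 13 - 22 y + 2 S^{2}$)
$C{\left(2 \right)} \left(o{\left(-7,11 \right)} + 381\right) = - \frac{\left(13 - 242 + 2 \left(-7\right)^{2}\right) + 381}{22} = - \frac{\left(13 - 242 + 2 \cdot 49\right) + 381}{22} = - \frac{\left(13 - 242 + 98\right) + 381}{22} = - \frac{-131 + 381}{22} = \left(- \frac{1}{22}\right) 250 = - \frac{125}{11}$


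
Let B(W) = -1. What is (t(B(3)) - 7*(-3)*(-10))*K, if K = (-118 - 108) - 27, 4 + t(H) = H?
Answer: 54395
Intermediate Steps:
t(H) = -4 + H
K = -253 (K = -226 - 27 = -253)
(t(B(3)) - 7*(-3)*(-10))*K = ((-4 - 1) - 7*(-3)*(-10))*(-253) = (-5 + 21*(-10))*(-253) = (-5 - 210)*(-253) = -215*(-253) = 54395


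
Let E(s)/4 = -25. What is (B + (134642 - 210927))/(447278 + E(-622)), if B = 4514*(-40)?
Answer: -256845/447178 ≈ -0.57437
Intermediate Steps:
E(s) = -100 (E(s) = 4*(-25) = -100)
B = -180560
(B + (134642 - 210927))/(447278 + E(-622)) = (-180560 + (134642 - 210927))/(447278 - 100) = (-180560 - 76285)/447178 = -256845*1/447178 = -256845/447178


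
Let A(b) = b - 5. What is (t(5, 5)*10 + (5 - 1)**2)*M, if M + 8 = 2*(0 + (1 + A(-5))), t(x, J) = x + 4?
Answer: -2756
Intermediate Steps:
t(x, J) = 4 + x
A(b) = -5 + b
M = -26 (M = -8 + 2*(0 + (1 + (-5 - 5))) = -8 + 2*(0 + (1 - 10)) = -8 + 2*(0 - 9) = -8 + 2*(-9) = -8 - 18 = -26)
(t(5, 5)*10 + (5 - 1)**2)*M = ((4 + 5)*10 + (5 - 1)**2)*(-26) = (9*10 + 4**2)*(-26) = (90 + 16)*(-26) = 106*(-26) = -2756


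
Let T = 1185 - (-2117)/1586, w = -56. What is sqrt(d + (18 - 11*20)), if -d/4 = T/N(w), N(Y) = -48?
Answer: I*sqrt(9339654246)/9516 ≈ 10.156*I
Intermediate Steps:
T = 1881527/1586 (T = 1185 - (-2117)/1586 = 1185 - 1*(-2117/1586) = 1185 + 2117/1586 = 1881527/1586 ≈ 1186.3)
d = 1881527/19032 (d = -3763054/(793*(-48)) = -3763054*(-1)/(793*48) = -4*(-1881527/76128) = 1881527/19032 ≈ 98.861)
sqrt(d + (18 - 11*20)) = sqrt(1881527/19032 + (18 - 11*20)) = sqrt(1881527/19032 + (18 - 220)) = sqrt(1881527/19032 - 202) = sqrt(-1962937/19032) = I*sqrt(9339654246)/9516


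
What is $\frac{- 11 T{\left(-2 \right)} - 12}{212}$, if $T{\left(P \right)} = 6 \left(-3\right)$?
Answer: $\frac{93}{106} \approx 0.87736$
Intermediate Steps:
$T{\left(P \right)} = -18$
$\frac{- 11 T{\left(-2 \right)} - 12}{212} = \frac{\left(-11\right) \left(-18\right) - 12}{212} = \left(198 - 12\right) \frac{1}{212} = 186 \cdot \frac{1}{212} = \frac{93}{106}$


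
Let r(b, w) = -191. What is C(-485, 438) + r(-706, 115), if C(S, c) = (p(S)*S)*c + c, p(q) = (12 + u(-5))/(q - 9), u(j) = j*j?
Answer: 3990964/247 ≈ 16158.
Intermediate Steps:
u(j) = j²
p(q) = 37/(-9 + q) (p(q) = (12 + (-5)²)/(q - 9) = (12 + 25)/(-9 + q) = 37/(-9 + q))
C(S, c) = c + 37*S*c/(-9 + S) (C(S, c) = ((37/(-9 + S))*S)*c + c = (37*S/(-9 + S))*c + c = 37*S*c/(-9 + S) + c = c + 37*S*c/(-9 + S))
C(-485, 438) + r(-706, 115) = 438*(-9 + 38*(-485))/(-9 - 485) - 191 = 438*(-9 - 18430)/(-494) - 191 = 438*(-1/494)*(-18439) - 191 = 4038141/247 - 191 = 3990964/247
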